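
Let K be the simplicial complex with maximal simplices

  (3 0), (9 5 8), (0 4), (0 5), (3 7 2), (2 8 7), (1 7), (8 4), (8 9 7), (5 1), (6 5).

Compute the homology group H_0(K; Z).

H_0 ≅ Z.

K has 10 vertices, 16 edges, 4 triangles.
rank ∂_0 = 0, rank ∂_1 = 9 ⇒ b_0 = 10 − 0 − 9 = 1; all invariant factors of ∂_1 are 1 so no torsion. So H_0 = Z.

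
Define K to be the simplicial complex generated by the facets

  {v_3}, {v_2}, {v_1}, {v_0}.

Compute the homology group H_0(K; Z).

H_0 = Z^4.

Take the total order v_0 < v_1 < v_2 < v_3 on the vertex set. Then K (dimension 0) consists of the simplices:

  0-simplices (4): [v_0], [v_1], [v_2], [v_3]

so the chain groups are C_0 ≅ Z^4.

Computing H_k = (kernel of ∂_k) / (image of ∂_{k+1}):

  H_0: rank C_0 − rank ∂_1 = 4 − 0 = 4, and there is no ∂_1, so H_0 = Z^4.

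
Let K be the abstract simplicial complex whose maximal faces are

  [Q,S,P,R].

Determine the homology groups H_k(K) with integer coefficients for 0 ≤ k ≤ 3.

H_0 ≅ Z,  H_1 = 0,  H_2 = 0,  H_3 = 0.

K has 4 vertices, 6 edges, 4 triangles, 1 3-simplex.
rank ∂_0 = 0, rank ∂_1 = 3 ⇒ b_0 = 4 − 0 − 3 = 1; all invariant factors of ∂_1 are 1 so no torsion. So H_0 ≅ Z.
rank ∂_1 = 3, rank ∂_2 = 3 ⇒ b_1 = 6 − 3 − 3 = 0; all invariant factors of ∂_2 are 1 so no torsion. So H_1 ≅ 0.
rank ∂_2 = 3, rank ∂_3 = 1 ⇒ b_2 = 4 − 3 − 1 = 0; all invariant factors of ∂_3 are 1 so no torsion. So H_2 ≅ 0.
rank ∂_3 = 1, rank ∂_4 = 0 ⇒ b_3 = 1 − 1 − 0 = 0. So H_3 ≅ 0.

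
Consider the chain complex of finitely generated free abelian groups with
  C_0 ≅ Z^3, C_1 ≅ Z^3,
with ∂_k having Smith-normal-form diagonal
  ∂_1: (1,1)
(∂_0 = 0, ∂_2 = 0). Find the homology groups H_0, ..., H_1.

H_0: b_0 = 3 − 0 − 2 = 1; torsion from ∂_1 factors > 1: none. So H_0 = Z.
H_1: b_1 = 3 − 2 − 0 = 1; torsion from ∂_2 factors > 1: none. So H_1 = Z.

H_0 = Z,  H_1 = Z.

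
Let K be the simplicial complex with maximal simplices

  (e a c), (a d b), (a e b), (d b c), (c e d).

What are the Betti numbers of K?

b_0 = 1, b_1 = 1, b_2 = 0.

Take the total order a < b < c < d < e on the vertex set. Then K (dimension 2) consists of the simplices:

  0-simplices (5): a, b, c, d, e
  1-simplices (10): ab, ac, ad, ae, bc, bd, be, cd, ce, de
  2-simplices (5): abd, abe, ace, bcd, cde

so the chain groups are C_0 ≅ Z^5, C_1 ≅ Z^10, C_2 ≅ Z^5.

∂_1: C_1 → C_0 sends each edge [p,q] (with p < q) to q − p. For instance
  ∂ab = b − a.
The 5×10 boundary matrix has rank 4 and Smith normal form diag(1,1,1,1).

∂_2: C_2 → C_1 acts by ∂[p,q,r] = [q,r] − [p,r] + [p,q]. For instance
  ∂ace = ce − ae + ac,
  ∂abd = bd − ad + ab.
The resulting 10×5 matrix has rank 5, and its Smith normal form has invariant factors (1,1,1,1,1).

From H_k ≅ ker(∂_k) / im(∂_{k+1}) we obtain:

  H_0: rank C_0 − rank ∂_1 = 5 − 4 = 1, and the invariant factors of ∂_1 are all 1, so H_0 ≅ Z.
  H_1: rank ker ∂_1 − rank ∂_2 = (10 − 4) − 5 = 1, and the invariant factors of ∂_2 are all 1, so H_1 ≅ Z.
  H_2: rank ker ∂_2 − rank ∂_3 = (5 − 5) − 0 = 0, and there is no ∂_3, so H_2 ≅ 0.

Hence the Betti numbers are b_0 = 1, b_1 = 1, b_2 = 0.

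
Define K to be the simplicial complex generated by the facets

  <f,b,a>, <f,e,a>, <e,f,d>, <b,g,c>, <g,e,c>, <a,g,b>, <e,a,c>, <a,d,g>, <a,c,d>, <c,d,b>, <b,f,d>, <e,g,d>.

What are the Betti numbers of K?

Order the vertices as a < b < c < d < e < f < g. Listing each simplex with vertices in this order, K has dimension 2 with simplices:

  0-simplices (7): a, b, c, d, e, f, g
  1-simplices (18): ab, ac, ad, ae, af, ag, bc, bd, bf, bg, cd, ce, cg, de, df, dg, ef, eg
  2-simplices (12): abf, abg, acd, ace, adg, aef, bcd, bcg, bdf, ceg, def, deg

so the chain groups are C_0 ≅ Z^7, C_1 ≅ Z^18, C_2 ≅ Z^12.

The boundary map ∂_1: C_1 → C_0 maps an edge to its endpoints' difference, ∂[p,q] = q − p.
The resulting 7×18 matrix has rank 6, and its Smith normal form has invariant factors (1,1,1,1,1,1).

∂_2: C_2 → C_1 acts by ∂[p,q,r] = [q,r] − [p,r] + [p,q]. For instance
  ∂aef = ef − af + ae,
  ∂def = ef − df + de.
The resulting 18×12 matrix has rank 12, and its Smith normal form has invariant factors (1,1,1,1,1,1,1,1,1,1,1,2).

Computing H_k = (kernel of ∂_k) / (image of ∂_{k+1}):

  H_0: rank C_0 − rank ∂_1 = 7 − 6 = 1, and the invariant factors of ∂_1 are all 1, so H_0 = Z.
  H_1: rank ker ∂_1 − rank ∂_2 = (18 − 6) − 12 = 0, and ∂_2 has invariant factor 2 > 1, so H_1 = Z/2.
  H_2: rank ker ∂_2 − rank ∂_3 = (12 − 12) − 0 = 0, and there is no ∂_3, so H_2 = 0.

As a check, the Euler characteristic is 7 − 18 + 12 = 1, which agrees with 1 − 0 + 0 = 1.
(K is a triangulation of the real projective plane RP^2.)

Hence the Betti numbers are b_0 = 1, b_1 = 0, b_2 = 0.

b_0 = 1, b_1 = 0, b_2 = 0.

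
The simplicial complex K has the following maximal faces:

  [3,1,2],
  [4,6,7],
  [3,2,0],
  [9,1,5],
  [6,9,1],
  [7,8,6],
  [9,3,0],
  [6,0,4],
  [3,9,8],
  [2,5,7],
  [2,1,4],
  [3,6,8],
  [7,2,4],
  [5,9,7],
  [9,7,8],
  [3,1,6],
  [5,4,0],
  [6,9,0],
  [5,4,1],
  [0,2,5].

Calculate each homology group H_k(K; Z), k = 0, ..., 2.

We work with the vertex ordering 0 < 1 < 2 < 3 < 4 < 5 < 6 < 7 < 8 < 9. The simplices of K, each written with vertices in increasing order, are:

  0-simplices (10): [0], [1], [2], [3], [4], [5], [6], [7], [8], [9]
  1-simplices (30): (30 of them)
  2-simplices (20): (20 of them)

so the chain groups are C_0 ≅ Z^10, C_1 ≅ Z^30, C_2 ≅ Z^20.

The boundary map ∂_1: C_1 → C_0 maps an edge to its endpoints' difference, ∂[p,q] = q − p. For instance
  ∂[1,4] = [4] − [1].
The 10×30 boundary matrix has rank 9 and Smith normal form diag(1,1,1,1,1,1,1,1,1).

Boundary ∂_2: C_2 → C_1 maps a triangle to the signed sum of its edges. For instance
  ∂[0,2,3] = [2,3] − [0,3] + [0,2],
  ∂[1,2,4] = [2,4] − [1,4] + [1,2].
This gives a 30×20 integer matrix of rank 20; reducing to Smith normal form yields diagonal entries (1,1,1,1,1,1,1,1,1,1,1,1,1,1,1,1,1,1,1,2).

From H_k ≅ ker(∂_k) / im(∂_{k+1}) we obtain:

  H_0: rank C_0 − rank ∂_1 = 10 − 9 = 1, and the invariant factors of ∂_1 are all 1, so H_0 ≅ Z.
  H_1: rank ker ∂_1 − rank ∂_2 = (30 − 9) − 20 = 1, and ∂_2 has invariant factor 2 > 1, so H_1 ≅ Z ⊕ Z/2.
  H_2: rank ker ∂_2 − rank ∂_3 = (20 − 20) − 0 = 0, and there is no ∂_3, so H_2 ≅ 0.

As a check, the Euler characteristic is 10 − 30 + 20 = 0, which agrees with 1 − 1 + 0 = 0.
(K is a triangulation of the Klein bottle.)

H_0 = Z,  H_1 = Z ⊕ Z/2,  H_2 = 0.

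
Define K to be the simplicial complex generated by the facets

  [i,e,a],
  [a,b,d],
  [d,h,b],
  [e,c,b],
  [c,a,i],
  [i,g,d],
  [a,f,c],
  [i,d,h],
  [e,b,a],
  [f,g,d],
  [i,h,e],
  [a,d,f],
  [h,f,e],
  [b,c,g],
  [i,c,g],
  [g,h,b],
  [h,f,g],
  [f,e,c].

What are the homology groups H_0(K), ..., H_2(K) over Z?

H_0 ≅ Z,  H_1 ≅ Z ⊕ Z/2,  H_2 = 0.

K has 9 vertices, 27 edges, 18 triangles.
rank ∂_0 = 0, rank ∂_1 = 8 ⇒ b_0 = 9 − 0 − 8 = 1; all invariant factors of ∂_1 are 1 so no torsion. So H_0 ≅ Z.
rank ∂_1 = 8, rank ∂_2 = 18 ⇒ b_1 = 27 − 8 − 18 = 1; ∂_2 has invariant factor(s) [2] giving torsion. So H_1 ≅ Z ⊕ Z/2.
rank ∂_2 = 18, rank ∂_3 = 0 ⇒ b_2 = 18 − 18 − 0 = 0. So H_2 ≅ 0.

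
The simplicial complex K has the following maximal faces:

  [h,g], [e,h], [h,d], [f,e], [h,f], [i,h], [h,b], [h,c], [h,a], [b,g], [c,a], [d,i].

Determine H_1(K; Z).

Order the vertices as a < b < c < d < e < f < g < h < i. Listing each simplex with vertices in this order, K has dimension 1 with simplices:

  0-simplices (9): a, b, c, d, e, f, g, h, i
  1-simplices (12): ac, ah, bg, bh, ch, dh, di, ef, eh, fh, gh, hi

Hence C_0 ≅ Z^9, C_1 ≅ Z^12.

The boundary map ∂_1: C_1 → C_0 is given by ∂[p,q] = [q] − [p].
The 9×12 boundary matrix has rank 8 and Smith normal form diag(1,1,1,1,1,1,1,1).

From H_k ≅ ker(∂_k) / im(∂_{k+1}) we obtain:

  H_1: rank ker ∂_1 − rank ∂_2 = (12 − 8) − 0 = 4, and there is no ∂_2, so H_1 ≅ Z^4.

H_1 ≅ Z^4.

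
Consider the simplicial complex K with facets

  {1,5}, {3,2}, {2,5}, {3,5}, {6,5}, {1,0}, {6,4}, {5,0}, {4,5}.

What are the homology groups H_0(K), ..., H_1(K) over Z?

We work with the vertex ordering 0 < 1 < 2 < 3 < 4 < 5 < 6. The simplices of K, each written with vertices in increasing order, are:

  0-simplices (7): [0], [1], [2], [3], [4], [5], [6]
  1-simplices (9): [0,1], [0,5], [1,5], [2,3], [2,5], [3,5], [4,5], [4,6], [5,6]

giving chain groups C_0 ≅ Z^7, C_1 ≅ Z^9.

∂_1: C_1 → C_0 is given by ∂[p,q] = [q] − [p].
This gives a 7×9 integer matrix of rank 6; reducing to Smith normal form yields diagonal entries (1,1,1,1,1,1).

Now H_k = ker ∂_k / im ∂_{k+1}, so:

  H_0: rank C_0 − rank ∂_1 = 7 − 6 = 1, and the invariant factors of ∂_1 are all 1, so H_0 = Z.
  H_1: rank ker ∂_1 − rank ∂_2 = (9 − 6) − 0 = 3, and there is no ∂_2, so H_1 = Z^3.

As a check, the Euler characteristic is 7 − 9 = -2, which agrees with 1 − 3 = -2.

H_0 = Z,  H_1 = Z^3.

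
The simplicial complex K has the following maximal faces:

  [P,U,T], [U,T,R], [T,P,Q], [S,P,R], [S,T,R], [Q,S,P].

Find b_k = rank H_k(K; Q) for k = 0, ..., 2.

Take the total order P < Q < R < S < T < U on the vertex set. Then K (dimension 2) consists of the simplices:

  0-simplices (6): P, Q, R, S, T, U
  1-simplices (12): PQ, PR, PS, PT, PU, QS, QT, RS, RT, RU, ST, TU
  2-simplices (6): PQS, PQT, PRS, PTU, RST, RTU

so the chain groups are C_0 ≅ Z^6, C_1 ≅ Z^12, C_2 ≅ Z^6.

∂_1: C_1 → C_0 maps an edge to its endpoints' difference, ∂[p,q] = q − p. For instance
  ∂QS = S − Q.
This gives a 6×12 integer matrix of rank 5; reducing to Smith normal form yields diagonal entries (1,1,1,1,1).

The boundary map ∂_2: C_2 → C_1 maps a triangle to the signed sum of its edges. For instance
  ∂PQT = QT − PT + PQ,
  ∂RST = ST − RT + RS.
This gives a 12×6 integer matrix of rank 6; reducing to Smith normal form yields diagonal entries (1,1,1,1,1,1).

Reading off H_k = ker ∂_k / im ∂_{k+1}:

  H_0: rank C_0 − rank ∂_1 = 6 − 5 = 1, and the invariant factors of ∂_1 are all 1, so H_0 ≅ Z.
  H_1: rank ker ∂_1 − rank ∂_2 = (12 − 5) − 6 = 1, and the invariant factors of ∂_2 are all 1, so H_1 ≅ Z.
  H_2: rank ker ∂_2 − rank ∂_3 = (6 − 6) − 0 = 0, and there is no ∂_3, so H_2 ≅ 0.

Hence the Betti numbers are b_0 = 1, b_1 = 1, b_2 = 0.

b_0 = 1, b_1 = 1, b_2 = 0.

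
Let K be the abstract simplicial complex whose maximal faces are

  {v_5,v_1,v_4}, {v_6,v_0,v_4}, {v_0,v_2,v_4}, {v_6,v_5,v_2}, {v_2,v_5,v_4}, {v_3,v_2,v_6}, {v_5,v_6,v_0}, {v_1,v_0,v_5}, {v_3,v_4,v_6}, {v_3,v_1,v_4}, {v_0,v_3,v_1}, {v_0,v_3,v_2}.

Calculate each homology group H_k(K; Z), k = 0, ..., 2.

H_0 ≅ Z,  H_1 ≅ Z/2,  H_2 = 0.

Take the total order v_0 < v_1 < v_2 < v_3 < v_4 < v_5 < v_6 on the vertex set. Then K (dimension 2) consists of the simplices:

  0-simplices (7): [v_0], [v_1], [v_2], [v_3], [v_4], [v_5], [v_6]
  1-simplices (18): (18 of them)
  2-simplices (12): (12 of them)

giving chain groups C_0 ≅ Z^7, C_1 ≅ Z^18, C_2 ≅ Z^12.

The boundary map ∂_1: C_1 → C_0 is given by ∂[p,q] = [q] − [p]. For instance
  ∂[v_0,v_4] = [v_4] − [v_0].
The resulting 7×18 matrix has rank 6, and its Smith normal form has invariant factors (1,1,1,1,1,1).

The boundary map ∂_2: C_2 → C_1 sends each 2-simplex [p,q,r] to [q,r] − [p,r] + [p,q]. For instance
  ∂[v_0,v_1,v_5] = [v_1,v_5] − [v_0,v_5] + [v_0,v_1],
  ∂[v_3,v_4,v_6] = [v_4,v_6] − [v_3,v_6] + [v_3,v_4].
As a 18×12 matrix over Z this has rank 12, with invariant factors (1,1,1,1,1,1,1,1,1,1,1,2).

From H_k ≅ ker(∂_k) / im(∂_{k+1}) we obtain:

  H_0: rank C_0 − rank ∂_1 = 7 − 6 = 1, and the invariant factors of ∂_1 are all 1, so H_0 = Z.
  H_1: rank ker ∂_1 − rank ∂_2 = (18 − 6) − 12 = 0, and ∂_2 has invariant factor 2 > 1, so H_1 = Z/2.
  H_2: rank ker ∂_2 − rank ∂_3 = (12 − 12) − 0 = 0, and there is no ∂_3, so H_2 = 0.

As a check, the Euler characteristic is 7 − 18 + 12 = 1, which agrees with 1 − 0 + 0 = 1.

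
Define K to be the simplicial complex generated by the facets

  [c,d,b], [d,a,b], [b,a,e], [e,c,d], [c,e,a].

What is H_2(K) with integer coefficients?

H_2 ≅ 0.

K has 5 vertices, 10 edges, 5 triangles.
rank ∂_2 = 5, rank ∂_3 = 0 ⇒ b_2 = 5 − 5 − 0 = 0. So H_2 ≅ 0.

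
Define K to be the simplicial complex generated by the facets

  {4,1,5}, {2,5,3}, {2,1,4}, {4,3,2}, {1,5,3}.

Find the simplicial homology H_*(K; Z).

Order the vertices as 1 < 2 < 3 < 4 < 5. Listing each simplex with vertices in this order, K has dimension 2 with simplices:

  0-simplices (5): [1], [2], [3], [4], [5]
  1-simplices (10): [1,2], [1,3], [1,4], [1,5], [2,3], [2,4], [2,5], [3,4], [3,5], [4,5]
  2-simplices (5): [1,2,4], [1,3,5], [1,4,5], [2,3,4], [2,3,5]

Hence C_0 ≅ Z^5, C_1 ≅ Z^10, C_2 ≅ Z^5.

∂_1: C_1 → C_0 maps an edge to its endpoints' difference, ∂[p,q] = q − p.
The 5×10 boundary matrix has rank 4 and Smith normal form diag(1,1,1,1).

The boundary map ∂_2: C_2 → C_1 maps a triangle to the signed sum of its edges. For instance
  ∂[2,3,5] = [3,5] − [2,5] + [2,3],
  ∂[1,2,4] = [2,4] − [1,4] + [1,2].
This gives a 10×5 integer matrix of rank 5; reducing to Smith normal form yields diagonal entries (1,1,1,1,1).

Now H_k = ker ∂_k / im ∂_{k+1}, so:

  H_0: rank C_0 − rank ∂_1 = 5 − 4 = 1, and the invariant factors of ∂_1 are all 1, so H_0 = Z.
  H_1: rank ker ∂_1 − rank ∂_2 = (10 − 4) − 5 = 1, and the invariant factors of ∂_2 are all 1, so H_1 = Z.
  H_2: rank ker ∂_2 − rank ∂_3 = (5 − 5) − 0 = 0, and there is no ∂_3, so H_2 = 0.

(K is a triangulation of the Möbius band.)

H_0 = Z,  H_1 = Z,  H_2 = 0.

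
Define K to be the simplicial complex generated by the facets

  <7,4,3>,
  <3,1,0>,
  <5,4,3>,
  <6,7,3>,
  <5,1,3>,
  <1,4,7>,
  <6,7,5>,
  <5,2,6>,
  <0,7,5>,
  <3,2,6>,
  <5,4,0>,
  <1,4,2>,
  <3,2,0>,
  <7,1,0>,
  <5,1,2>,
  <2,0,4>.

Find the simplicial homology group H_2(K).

Take the total order 0 < 1 < 2 < 3 < 4 < 5 < 6 < 7 on the vertex set. Then K (dimension 2) consists of the simplices:

  0-simplices (8): [0], [1], [2], [3], [4], [5], [6], [7]
  1-simplices (24): (24 of them)
  2-simplices (16): [0,1,3], [0,1,7], [0,2,3], [0,2,4], [0,4,5], [0,5,7], [1,2,4], [1,2,5], [1,3,5], [1,4,7], [2,3,6], [2,5,6], [3,4,5], [3,4,7], [3,6,7], [5,6,7]

Hence C_0 ≅ Z^8, C_1 ≅ Z^24, C_2 ≅ Z^16.

The boundary map ∂_1: C_1 → C_0 maps an edge to its endpoints' difference, ∂[p,q] = q − p. For instance
  ∂[1,4] = [4] − [1].
This gives a 8×24 integer matrix of rank 7; reducing to Smith normal form yields diagonal entries (1,1,1,1,1,1,1).

∂_2: C_2 → C_1 sends each 2-simplex [p,q,r] to [q,r] − [p,r] + [p,q]. For instance
  ∂[0,4,5] = [4,5] − [0,5] + [0,4],
  ∂[3,6,7] = [6,7] − [3,7] + [3,6].
As a 24×16 matrix over Z this has rank 15, with invariant factors (1,1,1,1,1,1,1,1,1,1,1,1,1,1,1).

From H_k ≅ ker(∂_k) / im(∂_{k+1}) we obtain:

  H_2: rank ker ∂_2 − rank ∂_3 = (16 − 15) − 0 = 1, and there is no ∂_3, so H_2 ≅ Z.

H_2 = Z.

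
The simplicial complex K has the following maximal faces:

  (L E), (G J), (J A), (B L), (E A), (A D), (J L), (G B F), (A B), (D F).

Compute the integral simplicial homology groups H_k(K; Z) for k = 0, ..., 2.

We work with the vertex ordering A < B < D < E < F < G < J < L. The simplices of K, each written with vertices in increasing order, are:

  0-simplices (8): A, B, D, E, F, G, J, L
  1-simplices (12): AB, AD, AE, AJ, BF, BG, BL, DF, EL, FG, GJ, JL
  2-simplices (1): BFG

giving chain groups C_0 ≅ Z^8, C_1 ≅ Z^12, C_2 ≅ Z^1.

The boundary map ∂_1: C_1 → C_0 maps an edge to its endpoints' difference, ∂[p,q] = q − p. For instance
  ∂AB = B − A.
As a 8×12 matrix over Z this has rank 7, with invariant factors (1,1,1,1,1,1,1).

Boundary ∂_2: C_2 → C_1 acts by ∂[p,q,r] = [q,r] − [p,r] + [p,q]. For instance
  ∂BFG = FG − BG + BF.
As a 12×1 matrix over Z this has rank 1, with invariant factors (1).

Now H_k = ker ∂_k / im ∂_{k+1}, so:

  H_0: rank C_0 − rank ∂_1 = 8 − 7 = 1, and the invariant factors of ∂_1 are all 1, so H_0 = Z.
  H_1: rank ker ∂_1 − rank ∂_2 = (12 − 7) − 1 = 4, and the invariant factors of ∂_2 are all 1, so H_1 = Z^4.
  H_2: rank ker ∂_2 − rank ∂_3 = (1 − 1) − 0 = 0, and there is no ∂_3, so H_2 = 0.

As a check, the Euler characteristic is 8 − 12 + 1 = -3, which agrees with 1 − 4 + 0 = -3.

H_0 = Z,  H_1 = Z^4,  H_2 = 0.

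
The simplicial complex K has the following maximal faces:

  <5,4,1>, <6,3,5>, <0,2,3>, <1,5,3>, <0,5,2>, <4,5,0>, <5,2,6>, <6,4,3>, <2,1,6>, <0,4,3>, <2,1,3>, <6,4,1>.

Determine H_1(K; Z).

H_1 = Z_2.

Order the vertices as 0 < 1 < 2 < 3 < 4 < 5 < 6. Listing each simplex with vertices in this order, K has dimension 2 with simplices:

  0-simplices (7): [0], [1], [2], [3], [4], [5], [6]
  1-simplices (18): [0,2], [0,3], [0,4], [0,5], [1,2], [1,3], [1,4], [1,5], [1,6], [2,3], [2,5], [2,6], [3,4], [3,5], [3,6], [4,5], [4,6], [5,6]
  2-simplices (12): [0,2,3], [0,2,5], [0,3,4], [0,4,5], [1,2,3], [1,2,6], [1,3,5], [1,4,5], [1,4,6], [2,5,6], [3,4,6], [3,5,6]

giving chain groups C_0 ≅ Z^7, C_1 ≅ Z^18, C_2 ≅ Z^12.

The boundary map ∂_1: C_1 → C_0 sends each edge [p,q] (with p < q) to q − p. For instance
  ∂[2,6] = [6] − [2].
The resulting 7×18 matrix has rank 6, and its Smith normal form has invariant factors (1,1,1,1,1,1).

The boundary map ∂_2: C_2 → C_1 sends each 2-simplex [p,q,r] to [q,r] − [p,r] + [p,q]. For instance
  ∂[0,2,3] = [2,3] − [0,3] + [0,2],
  ∂[3,4,6] = [4,6] − [3,6] + [3,4].
The resulting 18×12 matrix has rank 12, and its Smith normal form has invariant factors (1,1,1,1,1,1,1,1,1,1,1,2).

Now H_k = ker ∂_k / im ∂_{k+1}, so:

  H_1: rank ker ∂_1 − rank ∂_2 = (18 − 6) − 12 = 0, and ∂_2 has invariant factor 2 > 1, so H_1 = Z_2.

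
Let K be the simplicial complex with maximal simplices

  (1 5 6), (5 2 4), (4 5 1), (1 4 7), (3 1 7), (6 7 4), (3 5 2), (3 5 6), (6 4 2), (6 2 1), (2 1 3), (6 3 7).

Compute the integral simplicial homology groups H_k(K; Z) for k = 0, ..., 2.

H_0 = Z,  H_1 = Z/2,  H_2 = 0.

We work with the vertex ordering 1 < 2 < 3 < 4 < 5 < 6 < 7. The simplices of K, each written with vertices in increasing order, are:

  0-simplices (7): [1], [2], [3], [4], [5], [6], [7]
  1-simplices (18): [1,2], [1,3], [1,4], [1,5], [1,6], [1,7], [2,3], [2,4], [2,5], [2,6], [3,5], [3,6], [3,7], [4,5], [4,6], [4,7], [5,6], [6,7]
  2-simplices (12): [1,2,3], [1,2,6], [1,3,7], [1,4,5], [1,4,7], [1,5,6], [2,3,5], [2,4,5], [2,4,6], [3,5,6], [3,6,7], [4,6,7]

giving chain groups C_0 ≅ Z^7, C_1 ≅ Z^18, C_2 ≅ Z^12.

∂_1: C_1 → C_0 maps an edge to its endpoints' difference, ∂[p,q] = q − p. For instance
  ∂[2,6] = [6] − [2].
The resulting 7×18 matrix has rank 6, and its Smith normal form has invariant factors (1,1,1,1,1,1).

∂_2: C_2 → C_1 maps a triangle to the signed sum of its edges. For instance
  ∂[1,4,7] = [4,7] − [1,7] + [1,4],
  ∂[2,4,5] = [4,5] − [2,5] + [2,4].
As a 18×12 matrix over Z this has rank 12, with invariant factors (1,1,1,1,1,1,1,1,1,1,1,2).

Reading off H_k = ker ∂_k / im ∂_{k+1}:

  H_0: rank C_0 − rank ∂_1 = 7 − 6 = 1, and the invariant factors of ∂_1 are all 1, so H_0 = Z.
  H_1: rank ker ∂_1 − rank ∂_2 = (18 − 6) − 12 = 0, and ∂_2 has invariant factor 2 > 1, so H_1 = Z/2.
  H_2: rank ker ∂_2 − rank ∂_3 = (12 − 12) − 0 = 0, and there is no ∂_3, so H_2 = 0.

(K is a triangulation of the real projective plane RP^2.)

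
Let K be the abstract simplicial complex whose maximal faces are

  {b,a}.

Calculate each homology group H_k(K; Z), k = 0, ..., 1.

Take the total order a < b on the vertex set. Then K (dimension 1) consists of the simplices:

  0-simplices (2): a, b
  1-simplices (1): ab

giving chain groups C_0 ≅ Z^2, C_1 ≅ Z^1.

∂_1: C_1 → C_0 maps an edge to its endpoints' difference, ∂[p,q] = q − p.
The 2×1 boundary matrix has rank 1 and Smith normal form diag(1).

Computing H_k = (kernel of ∂_k) / (image of ∂_{k+1}):

  H_0: rank C_0 − rank ∂_1 = 2 − 1 = 1, and the invariant factors of ∂_1 are all 1, so H_0 = Z.
  H_1: rank ker ∂_1 − rank ∂_2 = (1 − 1) − 0 = 0, and there is no ∂_2, so H_1 = 0.

As a check, the Euler characteristic is 2 − 1 = 1, which agrees with 1 − 0 = 1.

H_0 = Z,  H_1 = 0.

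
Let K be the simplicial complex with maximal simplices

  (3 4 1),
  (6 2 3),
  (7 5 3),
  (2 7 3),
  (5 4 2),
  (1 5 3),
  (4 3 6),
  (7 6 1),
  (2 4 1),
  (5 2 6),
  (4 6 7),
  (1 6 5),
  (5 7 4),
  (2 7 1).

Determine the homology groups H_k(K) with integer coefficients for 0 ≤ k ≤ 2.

Take the total order 1 < 2 < 3 < 4 < 5 < 6 < 7 on the vertex set. Then K (dimension 2) consists of the simplices:

  0-simplices (7): [1], [2], [3], [4], [5], [6], [7]
  1-simplices (21): [1,2], [1,3], [1,4], [1,5], [1,6], [1,7], [2,3], [2,4], [2,5], [2,6], [2,7], [3,4], [3,5], [3,6], [3,7], [4,5], [4,6], [4,7], [5,6], [5,7], [6,7]
  2-simplices (14): [1,2,4], [1,2,7], [1,3,4], [1,3,5], [1,5,6], [1,6,7], [2,3,6], [2,3,7], [2,4,5], [2,5,6], [3,4,6], [3,5,7], [4,5,7], [4,6,7]

so the chain groups are C_0 ≅ Z^7, C_1 ≅ Z^21, C_2 ≅ Z^14.

The boundary map ∂_1: C_1 → C_0 sends each edge [p,q] (with p < q) to q − p.
As a 7×21 matrix over Z this has rank 6, with invariant factors (1,1,1,1,1,1).

∂_2: C_2 → C_1 acts by ∂[p,q,r] = [q,r] − [p,r] + [p,q]. For instance
  ∂[4,6,7] = [6,7] − [4,7] + [4,6],
  ∂[2,3,7] = [3,7] − [2,7] + [2,3].
The 21×14 boundary matrix has rank 13 and Smith normal form diag(1,1,1,1,1,1,1,1,1,1,1,1,1).

Now H_k = ker ∂_k / im ∂_{k+1}, so:

  H_0: rank C_0 − rank ∂_1 = 7 − 6 = 1, and the invariant factors of ∂_1 are all 1, so H_0 ≅ Z.
  H_1: rank ker ∂_1 − rank ∂_2 = (21 − 6) − 13 = 2, and the invariant factors of ∂_2 are all 1, so H_1 ≅ Z^2.
  H_2: rank ker ∂_2 − rank ∂_3 = (14 − 13) − 0 = 1, and there is no ∂_3, so H_2 ≅ Z.

As a check, the Euler characteristic is 7 − 21 + 14 = 0, which agrees with 1 − 2 + 1 = 0.
(K is a triangulation of the torus T^2.)

H_0 = Z,  H_1 = Z^2,  H_2 = Z.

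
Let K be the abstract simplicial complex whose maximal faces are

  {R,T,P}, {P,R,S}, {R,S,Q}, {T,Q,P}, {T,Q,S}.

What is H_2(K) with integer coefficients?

H_2 = 0.

We work with the vertex ordering P < Q < R < S < T. The simplices of K, each written with vertices in increasing order, are:

  0-simplices (5): P, Q, R, S, T
  1-simplices (10): PQ, PR, PS, PT, QR, QS, QT, RS, RT, ST
  2-simplices (5): PQT, PRS, PRT, QRS, QST

giving chain groups C_0 ≅ Z^5, C_1 ≅ Z^10, C_2 ≅ Z^5.

The boundary map ∂_1: C_1 → C_0 maps an edge to its endpoints' difference, ∂[p,q] = q − p. For instance
  ∂RS = S − R.
The 5×10 boundary matrix has rank 4 and Smith normal form diag(1,1,1,1).

The boundary map ∂_2: C_2 → C_1 maps a triangle to the signed sum of its edges. For instance
  ∂QST = ST − QT + QS,
  ∂PRT = RT − PT + PR.
As a 10×5 matrix over Z this has rank 5, with invariant factors (1,1,1,1,1).

Reading off H_k = ker ∂_k / im ∂_{k+1}:

  H_2: rank ker ∂_2 − rank ∂_3 = (5 − 5) − 0 = 0, and there is no ∂_3, so H_2 ≅ 0.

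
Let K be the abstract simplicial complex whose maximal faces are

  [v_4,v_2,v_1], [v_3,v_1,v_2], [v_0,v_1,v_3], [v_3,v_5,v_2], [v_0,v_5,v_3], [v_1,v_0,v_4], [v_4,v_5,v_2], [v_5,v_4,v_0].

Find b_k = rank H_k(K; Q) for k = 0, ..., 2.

Fix the vertex order v_0 < v_1 < v_2 < v_3 < v_4 < v_5 and write every simplex with vertices in increasing order. Then dim K = 2 and the simplices of K are:

  0-simplices (6): [v_0], [v_1], [v_2], [v_3], [v_4], [v_5]
  1-simplices (12): [v_0,v_1], [v_0,v_3], [v_0,v_4], [v_0,v_5], [v_1,v_2], [v_1,v_3], [v_1,v_4], [v_2,v_3], [v_2,v_4], [v_2,v_5], [v_3,v_5], [v_4,v_5]
  2-simplices (8): [v_0,v_1,v_3], [v_0,v_1,v_4], [v_0,v_3,v_5], [v_0,v_4,v_5], [v_1,v_2,v_3], [v_1,v_2,v_4], [v_2,v_3,v_5], [v_2,v_4,v_5]

giving chain groups C_0 ≅ Z^6, C_1 ≅ Z^12, C_2 ≅ Z^8.

Boundary ∂_1: C_1 → C_0 is given by ∂[p,q] = [q] − [p]. For instance
  ∂[v_1,v_3] = [v_3] − [v_1].
As a 6×12 matrix over Z this has rank 5, with invariant factors (1,1,1,1,1).

∂_2: C_2 → C_1 acts by ∂[p,q,r] = [q,r] − [p,r] + [p,q]. For instance
  ∂[v_1,v_2,v_4] = [v_2,v_4] − [v_1,v_4] + [v_1,v_2],
  ∂[v_0,v_1,v_3] = [v_1,v_3] − [v_0,v_3] + [v_0,v_1].
As a 12×8 matrix over Z this has rank 7, with invariant factors (1,1,1,1,1,1,1).

Reading off H_k = ker ∂_k / im ∂_{k+1}:

  H_0: rank C_0 − rank ∂_1 = 6 − 5 = 1, and the invariant factors of ∂_1 are all 1, so H_0 ≅ Z.
  H_1: rank ker ∂_1 − rank ∂_2 = (12 − 5) − 7 = 0, and the invariant factors of ∂_2 are all 1, so H_1 ≅ 0.
  H_2: rank ker ∂_2 − rank ∂_3 = (8 − 7) − 0 = 1, and there is no ∂_3, so H_2 ≅ Z.

Hence the Betti numbers are b_0 = 1, b_1 = 0, b_2 = 1.

b_0 = 1, b_1 = 0, b_2 = 1.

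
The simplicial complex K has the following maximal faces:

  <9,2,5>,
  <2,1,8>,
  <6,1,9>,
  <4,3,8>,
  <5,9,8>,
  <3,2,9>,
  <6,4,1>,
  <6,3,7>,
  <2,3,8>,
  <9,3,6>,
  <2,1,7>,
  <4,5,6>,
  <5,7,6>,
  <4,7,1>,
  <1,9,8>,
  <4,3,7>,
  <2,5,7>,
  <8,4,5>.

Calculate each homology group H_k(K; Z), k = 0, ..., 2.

H_0 ≅ Z,  H_1 ≅ Z ⊕ Z/2Z,  H_2 = 0.

K has 9 vertices, 27 edges, 18 triangles.
rank ∂_0 = 0, rank ∂_1 = 8 ⇒ b_0 = 9 − 0 − 8 = 1; all invariant factors of ∂_1 are 1 so no torsion. So H_0 = Z.
rank ∂_1 = 8, rank ∂_2 = 18 ⇒ b_1 = 27 − 8 − 18 = 1; ∂_2 has invariant factor(s) [2] giving torsion. So H_1 = Z ⊕ Z/2Z.
rank ∂_2 = 18, rank ∂_3 = 0 ⇒ b_2 = 18 − 18 − 0 = 0. So H_2 = 0.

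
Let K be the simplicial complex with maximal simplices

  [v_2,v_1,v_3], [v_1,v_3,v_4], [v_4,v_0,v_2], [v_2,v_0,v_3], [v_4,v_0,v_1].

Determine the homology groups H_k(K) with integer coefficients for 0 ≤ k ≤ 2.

H_0 = Z,  H_1 = Z,  H_2 = 0.

We work with the vertex ordering v_0 < v_1 < v_2 < v_3 < v_4. The simplices of K, each written with vertices in increasing order, are:

  0-simplices (5): [v_0], [v_1], [v_2], [v_3], [v_4]
  1-simplices (10): [v_0,v_1], [v_0,v_2], [v_0,v_3], [v_0,v_4], [v_1,v_2], [v_1,v_3], [v_1,v_4], [v_2,v_3], [v_2,v_4], [v_3,v_4]
  2-simplices (5): [v_0,v_1,v_4], [v_0,v_2,v_3], [v_0,v_2,v_4], [v_1,v_2,v_3], [v_1,v_3,v_4]

so the chain groups are C_0 ≅ Z^5, C_1 ≅ Z^10, C_2 ≅ Z^5.

Boundary ∂_1: C_1 → C_0 maps an edge to its endpoints' difference, ∂[p,q] = q − p. For instance
  ∂[v_2,v_3] = [v_3] − [v_2].
The 5×10 boundary matrix has rank 4 and Smith normal form diag(1,1,1,1).

∂_2: C_2 → C_1 acts by ∂[p,q,r] = [q,r] − [p,r] + [p,q]. For instance
  ∂[v_1,v_2,v_3] = [v_2,v_3] − [v_1,v_3] + [v_1,v_2],
  ∂[v_0,v_1,v_4] = [v_1,v_4] − [v_0,v_4] + [v_0,v_1].
The 10×5 boundary matrix has rank 5 and Smith normal form diag(1,1,1,1,1).

From H_k ≅ ker(∂_k) / im(∂_{k+1}) we obtain:

  H_0: rank C_0 − rank ∂_1 = 5 − 4 = 1, and the invariant factors of ∂_1 are all 1, so H_0 ≅ Z.
  H_1: rank ker ∂_1 − rank ∂_2 = (10 − 4) − 5 = 1, and the invariant factors of ∂_2 are all 1, so H_1 ≅ Z.
  H_2: rank ker ∂_2 − rank ∂_3 = (5 − 5) − 0 = 0, and there is no ∂_3, so H_2 ≅ 0.

(K is a triangulation of the Möbius band.)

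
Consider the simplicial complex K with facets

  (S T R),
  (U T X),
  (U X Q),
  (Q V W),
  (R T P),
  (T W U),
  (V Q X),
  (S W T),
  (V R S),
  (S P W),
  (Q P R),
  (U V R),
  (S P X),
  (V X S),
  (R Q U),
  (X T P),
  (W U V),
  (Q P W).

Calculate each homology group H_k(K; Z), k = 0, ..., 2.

H_0 ≅ Z,  H_1 ≅ Z ⊕ Z/2,  H_2 = 0.

We work with the vertex ordering P < Q < R < S < T < U < V < W < X. The simplices of K, each written with vertices in increasing order, are:

  0-simplices (9): P, Q, R, S, T, U, V, W, X
  1-simplices (27): PQ, PR, PS, PT, PW, PX, QR, QU, QV, QW, QX, RS, RT, RU, RV, ST, SV, SW, SX, TU, TW, TX, UV, UW, UX, VW, VX
  2-simplices (18): PQR, PQW, PRT, PSW, PSX, PTX, QRU, QUX, QVW, QVX, RST, RSV, RUV, STW, SVX, TUW, TUX, UVW

giving chain groups C_0 ≅ Z^9, C_1 ≅ Z^27, C_2 ≅ Z^18.

∂_1: C_1 → C_0 is given by ∂[p,q] = [q] − [p]. For instance
  ∂RS = S − R.
The resulting 9×27 matrix has rank 8, and its Smith normal form has invariant factors (1,1,1,1,1,1,1,1).

The boundary map ∂_2: C_2 → C_1 sends each 2-simplex [p,q,r] to [q,r] − [p,r] + [p,q]. For instance
  ∂RST = ST − RT + RS,
  ∂TUX = UX − TX + TU.
As a 27×18 matrix over Z this has rank 18, with invariant factors (1,1,1,1,1,1,1,1,1,1,1,1,1,1,1,1,1,2).

Now H_k = ker ∂_k / im ∂_{k+1}, so:

  H_0: rank C_0 − rank ∂_1 = 9 − 8 = 1, and the invariant factors of ∂_1 are all 1, so H_0 = Z.
  H_1: rank ker ∂_1 − rank ∂_2 = (27 − 8) − 18 = 1, and ∂_2 has invariant factor 2 > 1, so H_1 = Z ⊕ Z/2.
  H_2: rank ker ∂_2 − rank ∂_3 = (18 − 18) − 0 = 0, and there is no ∂_3, so H_2 = 0.

As a check, the Euler characteristic is 9 − 27 + 18 = 0, which agrees with 1 − 1 + 0 = 0.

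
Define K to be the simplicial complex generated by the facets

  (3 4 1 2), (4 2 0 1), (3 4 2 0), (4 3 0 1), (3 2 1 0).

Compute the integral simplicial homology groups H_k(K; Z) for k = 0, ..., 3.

H_0 ≅ Z,  H_1 = 0,  H_2 = 0,  H_3 ≅ Z.

Fix the vertex order 0 < 1 < 2 < 3 < 4 and write every simplex with vertices in increasing order. Then dim K = 3 and the simplices of K are:

  0-simplices (5): [0], [1], [2], [3], [4]
  1-simplices (10): [0,1], [0,2], [0,3], [0,4], [1,2], [1,3], [1,4], [2,3], [2,4], [3,4]
  2-simplices (10): [0,1,2], [0,1,3], [0,1,4], [0,2,3], [0,2,4], [0,3,4], [1,2,3], [1,2,4], [1,3,4], [2,3,4]
  3-simplices (5): [0,1,2,3], [0,1,2,4], [0,1,3,4], [0,2,3,4], [1,2,3,4]

giving chain groups C_0 ≅ Z^5, C_1 ≅ Z^10, C_2 ≅ Z^10, C_3 ≅ Z^5.

Boundary ∂_1: C_1 → C_0 maps an edge to its endpoints' difference, ∂[p,q] = q − p. For instance
  ∂[0,1] = [1] − [0].
As a 5×10 matrix over Z this has rank 4, with invariant factors (1,1,1,1).

∂_2: C_2 → C_1 maps a triangle to the signed sum of its edges. For instance
  ∂[0,1,3] = [1,3] − [0,3] + [0,1],
  ∂[2,3,4] = [3,4] − [2,4] + [2,3].
The resulting 10×10 matrix has rank 6, and its Smith normal form has invariant factors (1,1,1,1,1,1).

Boundary ∂_3: C_3 → C_2 sends each 3-simplex σ to the alternating sum Σ_i (−1)^i (σ with its i-th vertex removed). For instance
  ∂[0,1,2,3] = [1,2,3] − [0,2,3] + [0,1,3] − [0,1,2],
  ∂[0,1,2,4] = [1,2,4] − [0,2,4] + [0,1,4] − [0,1,2].
The resulting 10×5 matrix has rank 4, and its Smith normal form has invariant factors (1,1,1,1).

From H_k ≅ ker(∂_k) / im(∂_{k+1}) we obtain:

  H_0: rank C_0 − rank ∂_1 = 5 − 4 = 1, and the invariant factors of ∂_1 are all 1, so H_0 ≅ Z.
  H_1: rank ker ∂_1 − rank ∂_2 = (10 − 4) − 6 = 0, and the invariant factors of ∂_2 are all 1, so H_1 ≅ 0.
  H_2: rank ker ∂_2 − rank ∂_3 = (10 − 6) − 4 = 0, and the invariant factors of ∂_3 are all 1, so H_2 ≅ 0.
  H_3: rank ker ∂_3 − rank ∂_4 = (5 − 4) − 0 = 1, and there is no ∂_4, so H_3 ≅ Z.

(K is a triangulation of the 3-sphere S^3.)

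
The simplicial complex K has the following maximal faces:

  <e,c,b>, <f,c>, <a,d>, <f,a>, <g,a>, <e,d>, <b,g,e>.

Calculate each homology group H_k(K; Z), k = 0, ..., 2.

We work with the vertex ordering a < b < c < d < e < f < g. The simplices of K, each written with vertices in increasing order, are:

  0-simplices (7): a, b, c, d, e, f, g
  1-simplices (10): ad, af, ag, bc, be, bg, ce, cf, de, eg
  2-simplices (2): bce, beg

so the chain groups are C_0 ≅ Z^7, C_1 ≅ Z^10, C_2 ≅ Z^2.

∂_1: C_1 → C_0 maps an edge to its endpoints' difference, ∂[p,q] = q − p. For instance
  ∂cf = f − c.
The 7×10 boundary matrix has rank 6 and Smith normal form diag(1,1,1,1,1,1).

The boundary map ∂_2: C_2 → C_1 acts by ∂[p,q,r] = [q,r] − [p,r] + [p,q]. For instance
  ∂bce = ce − be + bc,
  ∂beg = eg − bg + be.
This gives a 10×2 integer matrix of rank 2; reducing to Smith normal form yields diagonal entries (1,1).

Now H_k = ker ∂_k / im ∂_{k+1}, so:

  H_0: rank C_0 − rank ∂_1 = 7 − 6 = 1, and the invariant factors of ∂_1 are all 1, so H_0 = Z.
  H_1: rank ker ∂_1 − rank ∂_2 = (10 − 6) − 2 = 2, and the invariant factors of ∂_2 are all 1, so H_1 = Z^2.
  H_2: rank ker ∂_2 − rank ∂_3 = (2 − 2) − 0 = 0, and there is no ∂_3, so H_2 = 0.

As a check, the Euler characteristic is 7 − 10 + 2 = -1, which agrees with 1 − 2 + 0 = -1.

H_0 = Z,  H_1 = Z^2,  H_2 = 0.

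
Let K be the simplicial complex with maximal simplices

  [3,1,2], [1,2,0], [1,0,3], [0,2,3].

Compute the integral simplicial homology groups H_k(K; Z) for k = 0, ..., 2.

We work with the vertex ordering 0 < 1 < 2 < 3. The simplices of K, each written with vertices in increasing order, are:

  0-simplices (4): [0], [1], [2], [3]
  1-simplices (6): [0,1], [0,2], [0,3], [1,2], [1,3], [2,3]
  2-simplices (4): [0,1,2], [0,1,3], [0,2,3], [1,2,3]

so the chain groups are C_0 ≅ Z^4, C_1 ≅ Z^6, C_2 ≅ Z^4.

Boundary ∂_1: C_1 → C_0 maps an edge to its endpoints' difference, ∂[p,q] = q − p. For instance
  ∂[1,3] = [3] − [1].
The 4×6 boundary matrix has rank 3 and Smith normal form diag(1,1,1).

The boundary map ∂_2: C_2 → C_1 sends each 2-simplex [p,q,r] to [q,r] − [p,r] + [p,q]. For instance
  ∂[0,1,2] = [1,2] − [0,2] + [0,1],
  ∂[1,2,3] = [2,3] − [1,3] + [1,2].
As a 6×4 matrix over Z this has rank 3, with invariant factors (1,1,1).

Reading off H_k = ker ∂_k / im ∂_{k+1}:

  H_0: rank C_0 − rank ∂_1 = 4 − 3 = 1, and the invariant factors of ∂_1 are all 1, so H_0 ≅ Z.
  H_1: rank ker ∂_1 − rank ∂_2 = (6 − 3) − 3 = 0, and the invariant factors of ∂_2 are all 1, so H_1 ≅ 0.
  H_2: rank ker ∂_2 − rank ∂_3 = (4 − 3) − 0 = 1, and there is no ∂_3, so H_2 ≅ Z.

H_0 ≅ Z,  H_1 = 0,  H_2 ≅ Z.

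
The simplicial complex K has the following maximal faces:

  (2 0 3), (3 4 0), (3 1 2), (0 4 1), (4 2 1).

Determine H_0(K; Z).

We work with the vertex ordering 0 < 1 < 2 < 3 < 4. The simplices of K, each written with vertices in increasing order, are:

  0-simplices (5): [0], [1], [2], [3], [4]
  1-simplices (10): [0,1], [0,2], [0,3], [0,4], [1,2], [1,3], [1,4], [2,3], [2,4], [3,4]
  2-simplices (5): [0,1,4], [0,2,3], [0,3,4], [1,2,3], [1,2,4]

so the chain groups are C_0 ≅ Z^5, C_1 ≅ Z^10, C_2 ≅ Z^5.

The boundary map ∂_1: C_1 → C_0 maps an edge to its endpoints' difference, ∂[p,q] = q − p. For instance
  ∂[0,1] = [1] − [0].
This gives a 5×10 integer matrix of rank 4; reducing to Smith normal form yields diagonal entries (1,1,1,1).

The boundary map ∂_2: C_2 → C_1 acts by ∂[p,q,r] = [q,r] − [p,r] + [p,q]. For instance
  ∂[1,2,3] = [2,3] − [1,3] + [1,2],
  ∂[1,2,4] = [2,4] − [1,4] + [1,2].
The 10×5 boundary matrix has rank 5 and Smith normal form diag(1,1,1,1,1).

Now H_k = ker ∂_k / im ∂_{k+1}, so:

  H_0: rank C_0 − rank ∂_1 = 5 − 4 = 1, and the invariant factors of ∂_1 are all 1, so H_0 = Z.

(K is a triangulation of the Möbius band.)

H_0 = Z.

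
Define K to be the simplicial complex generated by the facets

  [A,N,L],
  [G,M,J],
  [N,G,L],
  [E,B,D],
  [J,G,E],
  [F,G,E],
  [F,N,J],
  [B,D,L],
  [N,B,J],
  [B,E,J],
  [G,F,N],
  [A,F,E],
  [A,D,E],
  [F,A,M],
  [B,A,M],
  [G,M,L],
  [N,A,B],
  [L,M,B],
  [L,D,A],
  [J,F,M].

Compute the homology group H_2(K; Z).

H_2 = 0.

Take the total order A < B < D < E < F < G < J < L < M < N on the vertex set. Then K (dimension 2) consists of the simplices:

  0-simplices (10): A, B, D, E, F, G, J, L, M, N
  1-simplices (30): AB, AD, AE, AF, AL, AM, AN, BD, BE, BJ, BL, BM, BN, DE, DL, EF, EG, EJ, FG, FJ, FM, FN, GJ, GL, GM, GN, JM, JN, LM, LN
  2-simplices (20): ABM, ABN, ADE, ADL, AEF, AFM, ALN, BDE, BDL, BEJ, BJN, BLM, EFG, EGJ, FGN, FJM, FJN, GJM, GLM, GLN

giving chain groups C_0 ≅ Z^10, C_1 ≅ Z^30, C_2 ≅ Z^20.

Boundary ∂_1: C_1 → C_0 is given by ∂[p,q] = [q] − [p].
This gives a 10×30 integer matrix of rank 9; reducing to Smith normal form yields diagonal entries (1,1,1,1,1,1,1,1,1).

∂_2: C_2 → C_1 maps a triangle to the signed sum of its edges. For instance
  ∂ABM = BM − AM + AB,
  ∂BEJ = EJ − BJ + BE.
This gives a 30×20 integer matrix of rank 20; reducing to Smith normal form yields diagonal entries (1,1,1,1,1,1,1,1,1,1,1,1,1,1,1,1,1,1,1,2).

Computing H_k = (kernel of ∂_k) / (image of ∂_{k+1}):

  H_2: rank ker ∂_2 − rank ∂_3 = (20 − 20) − 0 = 0, and there is no ∂_3, so H_2 ≅ 0.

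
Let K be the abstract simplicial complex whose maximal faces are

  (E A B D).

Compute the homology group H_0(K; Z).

Order the vertices as A < B < D < E. Listing each simplex with vertices in this order, K has dimension 3 with simplices:

  0-simplices (4): A, B, D, E
  1-simplices (6): AB, AD, AE, BD, BE, DE
  2-simplices (4): ABD, ABE, ADE, BDE
  3-simplices (1): ABDE

Hence C_0 ≅ Z^4, C_1 ≅ Z^6, C_2 ≅ Z^4, C_3 ≅ Z^1.

The boundary map ∂_1: C_1 → C_0 is given by ∂[p,q] = [q] − [p].
As a 4×6 matrix over Z this has rank 3, with invariant factors (1,1,1).

∂_2: C_2 → C_1 sends each 2-simplex [p,q,r] to [q,r] − [p,r] + [p,q]. For instance
  ∂ABD = BD − AD + AB,
  ∂BDE = DE − BE + BD.
This gives a 6×4 integer matrix of rank 3; reducing to Smith normal form yields diagonal entries (1,1,1).

The boundary map ∂_3: C_3 → C_2 sends each 3-simplex σ to the alternating sum Σ_i (−1)^i (σ with its i-th vertex removed). For instance
  ∂ABDE = BDE − ADE + ABE − ABD.
As a 4×1 matrix over Z this has rank 1, with invariant factors (1).

Now H_k = ker ∂_k / im ∂_{k+1}, so:

  H_0: rank C_0 − rank ∂_1 = 4 − 3 = 1, and the invariant factors of ∂_1 are all 1, so H_0 = Z.

H_0 = Z.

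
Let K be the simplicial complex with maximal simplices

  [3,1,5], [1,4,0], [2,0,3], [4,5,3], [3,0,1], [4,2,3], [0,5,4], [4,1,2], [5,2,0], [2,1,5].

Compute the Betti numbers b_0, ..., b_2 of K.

b_0 = 1, b_1 = 0, b_2 = 0.

Take the total order 0 < 1 < 2 < 3 < 4 < 5 on the vertex set. Then K (dimension 2) consists of the simplices:

  0-simplices (6): [0], [1], [2], [3], [4], [5]
  1-simplices (15): [0,1], [0,2], [0,3], [0,4], [0,5], [1,2], [1,3], [1,4], [1,5], [2,3], [2,4], [2,5], [3,4], [3,5], [4,5]
  2-simplices (10): [0,1,3], [0,1,4], [0,2,3], [0,2,5], [0,4,5], [1,2,4], [1,2,5], [1,3,5], [2,3,4], [3,4,5]

Hence C_0 ≅ Z^6, C_1 ≅ Z^15, C_2 ≅ Z^10.

Boundary ∂_1: C_1 → C_0 sends each edge [p,q] (with p < q) to q − p.
This gives a 6×15 integer matrix of rank 5; reducing to Smith normal form yields diagonal entries (1,1,1,1,1).

The boundary map ∂_2: C_2 → C_1 sends each 2-simplex [p,q,r] to [q,r] − [p,r] + [p,q]. For instance
  ∂[2,3,4] = [3,4] − [2,4] + [2,3],
  ∂[1,2,5] = [2,5] − [1,5] + [1,2].
The 15×10 boundary matrix has rank 10 and Smith normal form diag(1,1,1,1,1,1,1,1,1,2).

Computing H_k = (kernel of ∂_k) / (image of ∂_{k+1}):

  H_0: rank C_0 − rank ∂_1 = 6 − 5 = 1, and the invariant factors of ∂_1 are all 1, so H_0 ≅ Z.
  H_1: rank ker ∂_1 − rank ∂_2 = (15 − 5) − 10 = 0, and ∂_2 has invariant factor 2 > 1, so H_1 ≅ Z_2.
  H_2: rank ker ∂_2 − rank ∂_3 = (10 − 10) − 0 = 0, and there is no ∂_3, so H_2 ≅ 0.

Hence the Betti numbers are b_0 = 1, b_1 = 0, b_2 = 0.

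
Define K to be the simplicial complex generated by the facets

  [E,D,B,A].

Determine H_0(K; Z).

Fix the vertex order A < B < D < E and write every simplex with vertices in increasing order. Then dim K = 3 and the simplices of K are:

  0-simplices (4): A, B, D, E
  1-simplices (6): AB, AD, AE, BD, BE, DE
  2-simplices (4): ABD, ABE, ADE, BDE
  3-simplices (1): ABDE

giving chain groups C_0 ≅ Z^4, C_1 ≅ Z^6, C_2 ≅ Z^4, C_3 ≅ Z^1.

Boundary ∂_1: C_1 → C_0 maps an edge to its endpoints' difference, ∂[p,q] = q − p. For instance
  ∂AB = B − A.
The resulting 4×6 matrix has rank 3, and its Smith normal form has invariant factors (1,1,1).

The boundary map ∂_2: C_2 → C_1 maps a triangle to the signed sum of its edges. For instance
  ∂BDE = DE − BE + BD,
  ∂ABE = BE − AE + AB.
The resulting 6×4 matrix has rank 3, and its Smith normal form has invariant factors (1,1,1).

∂_3: C_3 → C_2 sends each 3-simplex σ to the alternating sum Σ_i (−1)^i (σ with its i-th vertex removed). For instance
  ∂ABDE = BDE − ADE + ABE − ABD.
The resulting 4×1 matrix has rank 1, and its Smith normal form has invariant factors (1).

Computing H_k = (kernel of ∂_k) / (image of ∂_{k+1}):

  H_0: rank C_0 − rank ∂_1 = 4 − 3 = 1, and the invariant factors of ∂_1 are all 1, so H_0 ≅ Z.

(K is a triangulation of the 3-simplex.)

H_0 ≅ Z.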